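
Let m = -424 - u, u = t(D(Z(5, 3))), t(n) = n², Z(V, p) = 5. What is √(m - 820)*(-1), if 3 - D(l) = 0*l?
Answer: -I*√1253 ≈ -35.398*I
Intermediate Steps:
D(l) = 3 (D(l) = 3 - 0*l = 3 - 1*0 = 3 + 0 = 3)
u = 9 (u = 3² = 9)
m = -433 (m = -424 - 1*9 = -424 - 9 = -433)
√(m - 820)*(-1) = √(-433 - 820)*(-1) = √(-1253)*(-1) = (I*√1253)*(-1) = -I*√1253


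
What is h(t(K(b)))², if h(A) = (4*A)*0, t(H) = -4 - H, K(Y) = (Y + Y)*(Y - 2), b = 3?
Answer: 0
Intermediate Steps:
K(Y) = 2*Y*(-2 + Y) (K(Y) = (2*Y)*(-2 + Y) = 2*Y*(-2 + Y))
h(A) = 0
h(t(K(b)))² = 0² = 0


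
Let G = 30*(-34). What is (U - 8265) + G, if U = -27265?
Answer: -36550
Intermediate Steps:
G = -1020
(U - 8265) + G = (-27265 - 8265) - 1020 = -35530 - 1020 = -36550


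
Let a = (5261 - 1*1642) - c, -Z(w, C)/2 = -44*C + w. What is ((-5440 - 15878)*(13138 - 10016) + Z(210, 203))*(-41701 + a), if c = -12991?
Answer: 1669488699032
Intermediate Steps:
Z(w, C) = -2*w + 88*C (Z(w, C) = -2*(-44*C + w) = -2*(w - 44*C) = -2*w + 88*C)
a = 16610 (a = (5261 - 1*1642) - 1*(-12991) = (5261 - 1642) + 12991 = 3619 + 12991 = 16610)
((-5440 - 15878)*(13138 - 10016) + Z(210, 203))*(-41701 + a) = ((-5440 - 15878)*(13138 - 10016) + (-2*210 + 88*203))*(-41701 + 16610) = (-21318*3122 + (-420 + 17864))*(-25091) = (-66554796 + 17444)*(-25091) = -66537352*(-25091) = 1669488699032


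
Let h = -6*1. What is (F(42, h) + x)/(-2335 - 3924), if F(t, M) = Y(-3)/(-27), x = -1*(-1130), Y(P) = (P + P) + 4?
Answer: -30512/168993 ≈ -0.18055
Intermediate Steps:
Y(P) = 4 + 2*P (Y(P) = 2*P + 4 = 4 + 2*P)
x = 1130
h = -6
F(t, M) = 2/27 (F(t, M) = (4 + 2*(-3))/(-27) = (4 - 6)*(-1/27) = -2*(-1/27) = 2/27)
(F(42, h) + x)/(-2335 - 3924) = (2/27 + 1130)/(-2335 - 3924) = (30512/27)/(-6259) = (30512/27)*(-1/6259) = -30512/168993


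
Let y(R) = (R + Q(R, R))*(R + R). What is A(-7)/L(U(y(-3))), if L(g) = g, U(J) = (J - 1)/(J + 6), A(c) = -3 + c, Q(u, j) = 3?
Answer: 60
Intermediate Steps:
y(R) = 2*R*(3 + R) (y(R) = (R + 3)*(R + R) = (3 + R)*(2*R) = 2*R*(3 + R))
U(J) = (-1 + J)/(6 + J)
A(-7)/L(U(y(-3))) = (-3 - 7)/(((-1 + 2*(-3)*(3 - 3))/(6 + 2*(-3)*(3 - 3)))) = -10*(6 + 2*(-3)*0)/(-1 + 2*(-3)*0) = -10*(6 + 0)/(-1 + 0) = -10/(-1/6) = -10/((⅙)*(-1)) = -10/(-⅙) = -10*(-6) = 60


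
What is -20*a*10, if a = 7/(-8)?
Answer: 175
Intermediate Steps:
a = -7/8 (a = 7*(-⅛) = -7/8 ≈ -0.87500)
-20*a*10 = -20*(-7/8)*10 = (35/2)*10 = 175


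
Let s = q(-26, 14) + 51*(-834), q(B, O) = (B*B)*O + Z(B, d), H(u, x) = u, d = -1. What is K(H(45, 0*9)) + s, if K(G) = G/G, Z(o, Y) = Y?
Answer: -33070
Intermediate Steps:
K(G) = 1
q(B, O) = -1 + O*B² (q(B, O) = (B*B)*O - 1 = B²*O - 1 = O*B² - 1 = -1 + O*B²)
s = -33071 (s = (-1 + 14*(-26)²) + 51*(-834) = (-1 + 14*676) - 42534 = (-1 + 9464) - 42534 = 9463 - 42534 = -33071)
K(H(45, 0*9)) + s = 1 - 33071 = -33070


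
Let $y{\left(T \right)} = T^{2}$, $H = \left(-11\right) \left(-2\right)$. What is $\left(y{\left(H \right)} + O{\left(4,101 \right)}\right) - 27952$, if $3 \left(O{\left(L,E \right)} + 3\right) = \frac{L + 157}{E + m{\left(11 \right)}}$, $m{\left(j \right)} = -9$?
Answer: $- \frac{329645}{12} \approx -27470.0$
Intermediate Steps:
$H = 22$
$O{\left(L,E \right)} = -3 + \frac{157 + L}{3 \left(-9 + E\right)}$ ($O{\left(L,E \right)} = -3 + \frac{\left(L + 157\right) \frac{1}{E - 9}}{3} = -3 + \frac{\left(157 + L\right) \frac{1}{-9 + E}}{3} = -3 + \frac{\frac{1}{-9 + E} \left(157 + L\right)}{3} = -3 + \frac{157 + L}{3 \left(-9 + E\right)}$)
$\left(y{\left(H \right)} + O{\left(4,101 \right)}\right) - 27952 = \left(22^{2} + \frac{238 + 4 - 909}{3 \left(-9 + 101\right)}\right) - 27952 = \left(484 + \frac{238 + 4 - 909}{3 \cdot 92}\right) - 27952 = \left(484 + \frac{1}{3} \cdot \frac{1}{92} \left(-667\right)\right) - 27952 = \left(484 - \frac{29}{12}\right) - 27952 = \frac{5779}{12} - 27952 = - \frac{329645}{12}$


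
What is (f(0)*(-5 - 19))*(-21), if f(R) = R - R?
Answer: 0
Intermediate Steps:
f(R) = 0
(f(0)*(-5 - 19))*(-21) = (0*(-5 - 19))*(-21) = (0*(-24))*(-21) = 0*(-21) = 0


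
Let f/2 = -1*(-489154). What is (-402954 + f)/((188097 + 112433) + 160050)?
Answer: 287677/230290 ≈ 1.2492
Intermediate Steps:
f = 978308 (f = 2*(-1*(-489154)) = 2*489154 = 978308)
(-402954 + f)/((188097 + 112433) + 160050) = (-402954 + 978308)/((188097 + 112433) + 160050) = 575354/(300530 + 160050) = 575354/460580 = 575354*(1/460580) = 287677/230290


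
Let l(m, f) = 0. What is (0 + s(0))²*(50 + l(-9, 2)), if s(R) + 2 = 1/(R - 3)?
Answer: 2450/9 ≈ 272.22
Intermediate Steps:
s(R) = -2 + 1/(-3 + R) (s(R) = -2 + 1/(R - 3) = -2 + 1/(-3 + R))
(0 + s(0))²*(50 + l(-9, 2)) = (0 + (7 - 2*0)/(-3 + 0))²*(50 + 0) = (0 + (7 + 0)/(-3))²*50 = (0 - ⅓*7)²*50 = (0 - 7/3)²*50 = (-7/3)²*50 = (49/9)*50 = 2450/9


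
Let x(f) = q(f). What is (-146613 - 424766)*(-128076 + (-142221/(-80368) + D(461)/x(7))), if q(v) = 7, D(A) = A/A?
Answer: 41168661372210319/562576 ≈ 7.3179e+10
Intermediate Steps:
D(A) = 1
x(f) = 7
(-146613 - 424766)*(-128076 + (-142221/(-80368) + D(461)/x(7))) = (-146613 - 424766)*(-128076 + (-142221/(-80368) + 1/7)) = -571379*(-128076 + (-142221*(-1/80368) + 1*(1/7))) = -571379*(-128076 + (142221/80368 + 1/7)) = -571379*(-128076 + 1075915/562576) = -571379*(-72051407861/562576) = 41168661372210319/562576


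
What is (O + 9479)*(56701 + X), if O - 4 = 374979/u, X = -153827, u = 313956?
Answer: -48200715600767/52326 ≈ -9.2116e+8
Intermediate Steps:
O = 543601/104652 (O = 4 + 374979/313956 = 4 + 374979*(1/313956) = 4 + 124993/104652 = 543601/104652 ≈ 5.1944)
(O + 9479)*(56701 + X) = (543601/104652 + 9479)*(56701 - 153827) = (992539909/104652)*(-97126) = -48200715600767/52326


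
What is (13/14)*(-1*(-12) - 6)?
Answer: 39/7 ≈ 5.5714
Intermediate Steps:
(13/14)*(-1*(-12) - 6) = (13*(1/14))*(12 - 6) = (13/14)*6 = 39/7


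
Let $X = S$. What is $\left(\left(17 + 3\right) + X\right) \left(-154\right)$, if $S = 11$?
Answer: $-4774$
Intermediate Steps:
$X = 11$
$\left(\left(17 + 3\right) + X\right) \left(-154\right) = \left(\left(17 + 3\right) + 11\right) \left(-154\right) = \left(20 + 11\right) \left(-154\right) = 31 \left(-154\right) = -4774$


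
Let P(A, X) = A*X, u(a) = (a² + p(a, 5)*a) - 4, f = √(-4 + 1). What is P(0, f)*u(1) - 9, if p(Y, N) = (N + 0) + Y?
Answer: -9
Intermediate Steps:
p(Y, N) = N + Y
f = I*√3 (f = √(-3) = I*√3 ≈ 1.732*I)
u(a) = -4 + a² + a*(5 + a) (u(a) = (a² + (5 + a)*a) - 4 = (a² + a*(5 + a)) - 4 = -4 + a² + a*(5 + a))
P(0, f)*u(1) - 9 = (0*(I*√3))*(-4 + 1² + 1*(5 + 1)) - 9 = 0*(-4 + 1 + 1*6) - 9 = 0*(-4 + 1 + 6) - 9 = 0*3 - 9 = 0 - 9 = -9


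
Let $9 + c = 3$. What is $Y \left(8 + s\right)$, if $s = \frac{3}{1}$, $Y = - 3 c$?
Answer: $198$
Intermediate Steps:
$c = -6$ ($c = -9 + 3 = -6$)
$Y = 18$ ($Y = \left(-3\right) \left(-6\right) = 18$)
$s = 3$ ($s = 3 \cdot 1 = 3$)
$Y \left(8 + s\right) = 18 \left(8 + 3\right) = 18 \cdot 11 = 198$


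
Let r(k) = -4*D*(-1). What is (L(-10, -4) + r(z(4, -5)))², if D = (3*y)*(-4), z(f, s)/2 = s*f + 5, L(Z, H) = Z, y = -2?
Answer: 7396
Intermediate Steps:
z(f, s) = 10 + 2*f*s (z(f, s) = 2*(s*f + 5) = 2*(f*s + 5) = 2*(5 + f*s) = 10 + 2*f*s)
D = 24 (D = (3*(-2))*(-4) = -6*(-4) = 24)
r(k) = 96 (r(k) = -4*24*(-1) = -96*(-1) = 96)
(L(-10, -4) + r(z(4, -5)))² = (-10 + 96)² = 86² = 7396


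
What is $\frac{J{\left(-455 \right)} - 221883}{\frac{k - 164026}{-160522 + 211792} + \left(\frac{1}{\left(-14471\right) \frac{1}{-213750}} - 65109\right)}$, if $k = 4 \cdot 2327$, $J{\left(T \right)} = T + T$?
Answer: $\frac{82648201389405}{24148740591104} \approx 3.4225$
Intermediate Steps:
$J{\left(T \right)} = 2 T$
$k = 9308$
$\frac{J{\left(-455 \right)} - 221883}{\frac{k - 164026}{-160522 + 211792} + \left(\frac{1}{\left(-14471\right) \frac{1}{-213750}} - 65109\right)} = \frac{2 \left(-455\right) - 221883}{\frac{9308 - 164026}{-160522 + 211792} + \left(\frac{1}{\left(-14471\right) \frac{1}{-213750}} - 65109\right)} = \frac{-910 - 221883}{- \frac{154718}{51270} - \left(65109 - \frac{1}{\left(-14471\right) \left(- \frac{1}{213750}\right)}\right)} = - \frac{222793}{\left(-154718\right) \frac{1}{51270} - \left(65109 - \frac{1}{\frac{14471}{213750}}\right)} = - \frac{222793}{- \frac{77359}{25635} + \left(\frac{213750}{14471} - 65109\right)} = - \frac{222793}{- \frac{77359}{25635} - \frac{941978589}{14471}} = - \frac{222793}{- \frac{24148740591104}{370964085}} = \left(-222793\right) \left(- \frac{370964085}{24148740591104}\right) = \frac{82648201389405}{24148740591104}$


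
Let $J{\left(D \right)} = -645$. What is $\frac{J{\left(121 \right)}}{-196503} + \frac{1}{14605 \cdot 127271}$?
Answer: $\frac{399640550826}{121752797345455} \approx 0.0032824$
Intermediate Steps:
$\frac{J{\left(121 \right)}}{-196503} + \frac{1}{14605 \cdot 127271} = - \frac{645}{-196503} + \frac{1}{14605 \cdot 127271} = \left(-645\right) \left(- \frac{1}{196503}\right) + \frac{1}{14605} \cdot \frac{1}{127271} = \frac{215}{65501} + \frac{1}{1858792955} = \frac{399640550826}{121752797345455}$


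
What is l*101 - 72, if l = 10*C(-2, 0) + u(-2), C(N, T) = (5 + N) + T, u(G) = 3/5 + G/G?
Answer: 15598/5 ≈ 3119.6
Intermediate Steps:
u(G) = 8/5 (u(G) = 3*(1/5) + 1 = 3/5 + 1 = 8/5)
C(N, T) = 5 + N + T
l = 158/5 (l = 10*(5 - 2 + 0) + 8/5 = 10*3 + 8/5 = 30 + 8/5 = 158/5 ≈ 31.600)
l*101 - 72 = (158/5)*101 - 72 = 15958/5 - 72 = 15598/5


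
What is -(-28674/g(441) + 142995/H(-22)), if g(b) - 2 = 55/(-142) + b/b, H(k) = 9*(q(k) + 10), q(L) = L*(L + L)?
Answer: 11928707557/1088514 ≈ 10959.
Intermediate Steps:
q(L) = 2*L² (q(L) = L*(2*L) = 2*L²)
H(k) = 90 + 18*k² (H(k) = 9*(2*k² + 10) = 9*(10 + 2*k²) = 90 + 18*k²)
g(b) = 371/142 (g(b) = 2 + (55/(-142) + b/b) = 2 + (55*(-1/142) + 1) = 2 + (-55/142 + 1) = 2 + 87/142 = 371/142)
-(-28674/g(441) + 142995/H(-22)) = -(-28674/371/142 + 142995/(90 + 18*(-22)²)) = -(-28674*142/371 + 142995/(90 + 18*484)) = -(-4071708/371 + 142995/(90 + 8712)) = -(-4071708/371 + 142995/8802) = -(-4071708/371 + 142995*(1/8802)) = -(-4071708/371 + 47665/2934) = -1*(-11928707557/1088514) = 11928707557/1088514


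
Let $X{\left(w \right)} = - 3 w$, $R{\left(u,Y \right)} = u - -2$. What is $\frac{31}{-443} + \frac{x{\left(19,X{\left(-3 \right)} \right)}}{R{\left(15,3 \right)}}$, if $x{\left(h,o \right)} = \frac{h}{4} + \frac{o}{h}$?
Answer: $\frac{135819}{572356} \approx 0.2373$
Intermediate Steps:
$R{\left(u,Y \right)} = 2 + u$ ($R{\left(u,Y \right)} = u + 2 = 2 + u$)
$x{\left(h,o \right)} = \frac{h}{4} + \frac{o}{h}$ ($x{\left(h,o \right)} = h \frac{1}{4} + \frac{o}{h} = \frac{h}{4} + \frac{o}{h}$)
$\frac{31}{-443} + \frac{x{\left(19,X{\left(-3 \right)} \right)}}{R{\left(15,3 \right)}} = \frac{31}{-443} + \frac{\frac{1}{4} \cdot 19 + \frac{\left(-3\right) \left(-3\right)}{19}}{2 + 15} = 31 \left(- \frac{1}{443}\right) + \frac{\frac{19}{4} + 9 \cdot \frac{1}{19}}{17} = - \frac{31}{443} + \left(\frac{19}{4} + \frac{9}{19}\right) \frac{1}{17} = - \frac{31}{443} + \frac{397}{76} \cdot \frac{1}{17} = - \frac{31}{443} + \frac{397}{1292} = \frac{135819}{572356}$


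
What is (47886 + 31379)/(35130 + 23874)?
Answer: 79265/59004 ≈ 1.3434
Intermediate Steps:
(47886 + 31379)/(35130 + 23874) = 79265/59004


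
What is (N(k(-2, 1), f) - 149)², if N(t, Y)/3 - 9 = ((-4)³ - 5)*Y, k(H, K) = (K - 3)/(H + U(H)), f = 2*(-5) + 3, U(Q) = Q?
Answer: 1760929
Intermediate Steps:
f = -7 (f = -10 + 3 = -7)
k(H, K) = (-3 + K)/(2*H) (k(H, K) = (K - 3)/(H + H) = (-3 + K)/((2*H)) = (-3 + K)*(1/(2*H)) = (-3 + K)/(2*H))
N(t, Y) = 27 - 207*Y (N(t, Y) = 27 + 3*(((-4)³ - 5)*Y) = 27 + 3*((-64 - 5)*Y) = 27 + 3*(-69*Y) = 27 - 207*Y)
(N(k(-2, 1), f) - 149)² = ((27 - 207*(-7)) - 149)² = ((27 + 1449) - 149)² = (1476 - 149)² = 1327² = 1760929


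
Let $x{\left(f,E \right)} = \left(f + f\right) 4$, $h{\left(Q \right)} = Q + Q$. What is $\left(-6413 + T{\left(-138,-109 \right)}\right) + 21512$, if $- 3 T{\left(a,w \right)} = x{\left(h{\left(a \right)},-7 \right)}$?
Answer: $15835$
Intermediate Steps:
$h{\left(Q \right)} = 2 Q$
$x{\left(f,E \right)} = 8 f$ ($x{\left(f,E \right)} = 2 f 4 = 8 f$)
$T{\left(a,w \right)} = - \frac{16 a}{3}$ ($T{\left(a,w \right)} = - \frac{8 \cdot 2 a}{3} = - \frac{16 a}{3}$)
$\left(-6413 + T{\left(-138,-109 \right)}\right) + 21512 = \left(-6413 - -736\right) + 21512 = \left(-6413 + 736\right) + 21512 = -5677 + 21512 = 15835$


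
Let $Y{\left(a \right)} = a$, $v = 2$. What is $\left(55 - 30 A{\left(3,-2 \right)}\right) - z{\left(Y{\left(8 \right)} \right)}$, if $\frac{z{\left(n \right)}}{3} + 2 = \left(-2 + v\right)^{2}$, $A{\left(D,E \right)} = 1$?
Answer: $31$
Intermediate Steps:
$z{\left(n \right)} = -6$ ($z{\left(n \right)} = -6 + 3 \left(-2 + 2\right)^{2} = -6 + 3 \cdot 0^{2} = -6 + 3 \cdot 0 = -6 + 0 = -6$)
$\left(55 - 30 A{\left(3,-2 \right)}\right) - z{\left(Y{\left(8 \right)} \right)} = \left(55 - 30\right) - -6 = \left(55 - 30\right) + 6 = 25 + 6 = 31$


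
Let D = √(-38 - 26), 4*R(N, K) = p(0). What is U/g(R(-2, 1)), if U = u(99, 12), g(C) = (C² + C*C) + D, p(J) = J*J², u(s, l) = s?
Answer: -99*I/8 ≈ -12.375*I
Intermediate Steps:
p(J) = J³
R(N, K) = 0 (R(N, K) = (¼)*0³ = (¼)*0 = 0)
D = 8*I (D = √(-64) = 8*I ≈ 8.0*I)
g(C) = 2*C² + 8*I (g(C) = (C² + C*C) + 8*I = (C² + C²) + 8*I = 2*C² + 8*I)
U = 99
U/g(R(-2, 1)) = 99/(2*0² + 8*I) = 99/(2*0 + 8*I) = 99/(0 + 8*I) = 99/((8*I)) = 99*(-I/8) = -99*I/8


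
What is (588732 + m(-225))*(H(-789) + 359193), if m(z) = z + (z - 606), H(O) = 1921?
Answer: 212218031064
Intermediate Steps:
m(z) = -606 + 2*z (m(z) = z + (-606 + z) = -606 + 2*z)
(588732 + m(-225))*(H(-789) + 359193) = (588732 + (-606 + 2*(-225)))*(1921 + 359193) = (588732 + (-606 - 450))*361114 = (588732 - 1056)*361114 = 587676*361114 = 212218031064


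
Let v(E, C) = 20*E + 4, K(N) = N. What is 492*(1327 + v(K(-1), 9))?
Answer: 645012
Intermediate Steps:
v(E, C) = 4 + 20*E
492*(1327 + v(K(-1), 9)) = 492*(1327 + (4 + 20*(-1))) = 492*(1327 + (4 - 20)) = 492*(1327 - 16) = 492*1311 = 645012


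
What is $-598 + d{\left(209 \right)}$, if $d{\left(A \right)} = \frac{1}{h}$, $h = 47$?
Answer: $- \frac{28105}{47} \approx -597.98$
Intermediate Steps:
$d{\left(A \right)} = \frac{1}{47}$
$-598 + d{\left(209 \right)} = -598 + \frac{1}{47} = - \frac{28105}{47}$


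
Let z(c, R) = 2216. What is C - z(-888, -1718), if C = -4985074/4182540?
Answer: -4636746857/2091270 ≈ -2217.2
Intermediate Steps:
C = -2492537/2091270 (C = -4985074*1/4182540 = -2492537/2091270 ≈ -1.1919)
C - z(-888, -1718) = -2492537/2091270 - 1*2216 = -2492537/2091270 - 2216 = -4636746857/2091270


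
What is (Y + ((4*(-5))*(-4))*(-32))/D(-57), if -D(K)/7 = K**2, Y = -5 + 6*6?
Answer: 281/2527 ≈ 0.11120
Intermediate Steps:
Y = 31 (Y = -5 + 36 = 31)
D(K) = -7*K**2
(Y + ((4*(-5))*(-4))*(-32))/D(-57) = (31 + ((4*(-5))*(-4))*(-32))/((-7*(-57)**2)) = (31 - 20*(-4)*(-32))/((-7*3249)) = (31 + 80*(-32))/(-22743) = (31 - 2560)*(-1/22743) = -2529*(-1/22743) = 281/2527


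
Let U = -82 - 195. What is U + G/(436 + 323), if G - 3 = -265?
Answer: -210505/759 ≈ -277.35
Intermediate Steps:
U = -277
G = -262 (G = 3 - 265 = -262)
U + G/(436 + 323) = -277 - 262/(436 + 323) = -277 - 262/759 = -210505/759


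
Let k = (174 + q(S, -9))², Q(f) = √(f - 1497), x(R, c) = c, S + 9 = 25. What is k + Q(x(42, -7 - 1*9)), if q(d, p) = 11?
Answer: 34225 + I*√1513 ≈ 34225.0 + 38.897*I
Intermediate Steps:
S = 16 (S = -9 + 25 = 16)
Q(f) = √(-1497 + f)
k = 34225 (k = (174 + 11)² = 185² = 34225)
k + Q(x(42, -7 - 1*9)) = 34225 + √(-1497 + (-7 - 1*9)) = 34225 + √(-1497 + (-7 - 9)) = 34225 + √(-1497 - 16) = 34225 + √(-1513) = 34225 + I*√1513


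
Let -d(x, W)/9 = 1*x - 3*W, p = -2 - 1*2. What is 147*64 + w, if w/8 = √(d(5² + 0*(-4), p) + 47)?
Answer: 9408 + 8*I*√286 ≈ 9408.0 + 135.29*I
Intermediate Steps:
p = -4 (p = -2 - 2 = -4)
d(x, W) = -9*x + 27*W (d(x, W) = -9*(1*x - 3*W) = -9*(x - 3*W) = -9*x + 27*W)
w = 8*I*√286 (w = 8*√((-9*(5² + 0*(-4)) + 27*(-4)) + 47) = 8*√((-9*(25 + 0) - 108) + 47) = 8*√((-9*25 - 108) + 47) = 8*√((-225 - 108) + 47) = 8*√(-333 + 47) = 8*√(-286) = 8*(I*√286) = 8*I*√286 ≈ 135.29*I)
147*64 + w = 147*64 + 8*I*√286 = 9408 + 8*I*√286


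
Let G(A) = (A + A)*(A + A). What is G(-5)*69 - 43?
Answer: 6857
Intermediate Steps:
G(A) = 4*A² (G(A) = (2*A)*(2*A) = 4*A²)
G(-5)*69 - 43 = (4*(-5)²)*69 - 43 = (4*25)*69 - 43 = 100*69 - 43 = 6900 - 43 = 6857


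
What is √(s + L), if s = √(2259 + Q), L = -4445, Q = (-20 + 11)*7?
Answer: √(-4445 + 6*√61) ≈ 66.318*I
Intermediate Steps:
Q = -63 (Q = -9*7 = -63)
s = 6*√61 (s = √(2259 - 63) = √2196 = 6*√61 ≈ 46.862)
√(s + L) = √(6*√61 - 4445) = √(-4445 + 6*√61)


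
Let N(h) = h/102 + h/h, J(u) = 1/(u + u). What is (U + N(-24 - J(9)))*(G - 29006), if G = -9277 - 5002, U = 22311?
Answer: -1773144010715/1836 ≈ -9.6577e+8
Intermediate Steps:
J(u) = 1/(2*u)
N(h) = 1 + h/102 (N(h) = h*(1/102) + 1 = h/102 + 1 = 1 + h/102)
G = -14279
(U + N(-24 - J(9)))*(G - 29006) = (22311 + (1 + (-24 - 1/(2*9))/102))*(-14279 - 29006) = (22311 + (1 + (-24 - 1/(2*9))/102))*(-43285) = (22311 + (1 + (-24 - 1*1/18)/102))*(-43285) = (22311 + (1 + (-24 - 1/18)/102))*(-43285) = (22311 + (1 + (1/102)*(-433/18)))*(-43285) = (22311 + (1 - 433/1836))*(-43285) = (22311 + 1403/1836)*(-43285) = (40964399/1836)*(-43285) = -1773144010715/1836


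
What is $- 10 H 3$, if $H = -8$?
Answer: $240$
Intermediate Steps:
$- 10 H 3 = \left(-10\right) \left(-8\right) 3 = 80 \cdot 3 = 240$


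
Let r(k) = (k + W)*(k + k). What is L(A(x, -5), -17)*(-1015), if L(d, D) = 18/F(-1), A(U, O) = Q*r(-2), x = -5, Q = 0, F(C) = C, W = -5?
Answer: 18270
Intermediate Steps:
r(k) = 2*k*(-5 + k) (r(k) = (k - 5)*(k + k) = (-5 + k)*(2*k) = 2*k*(-5 + k))
A(U, O) = 0 (A(U, O) = 0*(2*(-2)*(-5 - 2)) = 0*(2*(-2)*(-7)) = 0*28 = 0)
L(d, D) = -18 (L(d, D) = 18/(-1) = 18*(-1) = -18)
L(A(x, -5), -17)*(-1015) = -18*(-1015) = 18270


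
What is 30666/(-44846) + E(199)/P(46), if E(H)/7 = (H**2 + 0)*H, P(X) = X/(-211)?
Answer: -260995754329147/1031458 ≈ -2.5304e+8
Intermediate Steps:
P(X) = -X/211 (P(X) = X*(-1/211) = -X/211)
E(H) = 7*H**3 (E(H) = 7*((H**2 + 0)*H) = 7*(H**2*H) = 7*H**3)
30666/(-44846) + E(199)/P(46) = 30666/(-44846) + (7*199**3)/((-1/211*46)) = 30666*(-1/44846) + (7*7880599)/(-46/211) = -15333/22423 + 55164193*(-211/46) = -15333/22423 - 11639644723/46 = -260995754329147/1031458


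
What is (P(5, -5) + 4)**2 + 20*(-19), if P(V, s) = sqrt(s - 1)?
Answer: -370 + 8*I*sqrt(6) ≈ -370.0 + 19.596*I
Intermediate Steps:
P(V, s) = sqrt(-1 + s)
(P(5, -5) + 4)**2 + 20*(-19) = (sqrt(-1 - 5) + 4)**2 + 20*(-19) = (sqrt(-6) + 4)**2 - 380 = (I*sqrt(6) + 4)**2 - 380 = (4 + I*sqrt(6))**2 - 380 = -380 + (4 + I*sqrt(6))**2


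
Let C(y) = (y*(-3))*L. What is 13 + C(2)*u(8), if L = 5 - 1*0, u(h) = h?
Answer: -227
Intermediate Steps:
L = 5 (L = 5 + 0 = 5)
C(y) = -15*y (C(y) = (y*(-3))*5 = -3*y*5 = -15*y)
13 + C(2)*u(8) = 13 - 15*2*8 = 13 - 30*8 = 13 - 240 = -227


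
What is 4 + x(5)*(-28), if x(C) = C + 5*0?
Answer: -136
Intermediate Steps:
x(C) = C (x(C) = C + 0 = C)
4 + x(5)*(-28) = 4 + 5*(-28) = 4 - 140 = -136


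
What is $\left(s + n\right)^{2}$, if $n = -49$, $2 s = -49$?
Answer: $\frac{21609}{4} \approx 5402.3$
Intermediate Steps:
$s = - \frac{49}{2}$ ($s = \frac{1}{2} \left(-49\right) = - \frac{49}{2} \approx -24.5$)
$\left(s + n\right)^{2} = \left(- \frac{49}{2} - 49\right)^{2} = \left(- \frac{147}{2}\right)^{2} = \frac{21609}{4}$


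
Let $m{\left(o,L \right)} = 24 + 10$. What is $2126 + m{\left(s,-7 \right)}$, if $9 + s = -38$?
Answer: $2160$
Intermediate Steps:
$s = -47$ ($s = -9 - 38 = -47$)
$m{\left(o,L \right)} = 34$
$2126 + m{\left(s,-7 \right)} = 2126 + 34 = 2160$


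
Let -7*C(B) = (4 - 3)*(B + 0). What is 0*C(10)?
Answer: 0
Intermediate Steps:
C(B) = -B/7 (C(B) = -(4 - 3)*(B + 0)/7 = -B/7)
0*C(10) = 0*(-⅐*10) = 0*(-10/7) = 0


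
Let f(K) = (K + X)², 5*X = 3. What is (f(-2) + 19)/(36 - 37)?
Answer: -524/25 ≈ -20.960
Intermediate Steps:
X = ⅗ (X = (⅕)*3 = ⅗ ≈ 0.60000)
f(K) = (⅗ + K)² (f(K) = (K + ⅗)² = (⅗ + K)²)
(f(-2) + 19)/(36 - 37) = ((3 + 5*(-2))²/25 + 19)/(36 - 37) = ((3 - 10)²/25 + 19)/(-1) = -((1/25)*(-7)² + 19) = -((1/25)*49 + 19) = -(49/25 + 19) = -1*524/25 = -524/25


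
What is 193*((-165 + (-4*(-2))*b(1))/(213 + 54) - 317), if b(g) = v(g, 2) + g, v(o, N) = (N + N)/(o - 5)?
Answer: -5455724/89 ≈ -61300.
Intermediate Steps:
v(o, N) = 2*N/(-5 + o) (v(o, N) = (2*N)/(-5 + o) = 2*N/(-5 + o))
b(g) = g + 4/(-5 + g) (b(g) = 2*2/(-5 + g) + g = 4/(-5 + g) + g = g + 4/(-5 + g))
193*((-165 + (-4*(-2))*b(1))/(213 + 54) - 317) = 193*((-165 + (-4*(-2))*((4 + 1*(-5 + 1))/(-5 + 1)))/(213 + 54) - 317) = 193*((-165 + 8*((4 + 1*(-4))/(-4)))/267 - 317) = 193*((-165 + 8*(-(4 - 4)/4))*(1/267) - 317) = 193*((-165 + 8*(-1/4*0))*(1/267) - 317) = 193*((-165 + 8*0)*(1/267) - 317) = 193*((-165 + 0)*(1/267) - 317) = 193*(-165*1/267 - 317) = 193*(-55/89 - 317) = 193*(-28268/89) = -5455724/89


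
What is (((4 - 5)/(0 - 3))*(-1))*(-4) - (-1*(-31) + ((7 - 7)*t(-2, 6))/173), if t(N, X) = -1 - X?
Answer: -89/3 ≈ -29.667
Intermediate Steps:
(((4 - 5)/(0 - 3))*(-1))*(-4) - (-1*(-31) + ((7 - 7)*t(-2, 6))/173) = (((4 - 5)/(0 - 3))*(-1))*(-4) - (-1*(-31) + ((7 - 7)*(-1 - 1*6))/173) = (-1/(-3)*(-1))*(-4) - (31 + (0*(-1 - 6))*(1/173)) = (-1*(-1/3)*(-1))*(-4) - (31 + (0*(-7))*(1/173)) = ((1/3)*(-1))*(-4) - (31 + 0*(1/173)) = -1/3*(-4) - (31 + 0) = 4/3 - 1*31 = 4/3 - 31 = -89/3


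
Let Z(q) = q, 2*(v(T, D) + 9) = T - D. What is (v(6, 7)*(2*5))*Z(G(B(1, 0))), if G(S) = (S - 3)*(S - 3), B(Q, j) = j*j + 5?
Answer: -380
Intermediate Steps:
B(Q, j) = 5 + j² (B(Q, j) = j² + 5 = 5 + j²)
v(T, D) = -9 + T/2 - D/2 (v(T, D) = -9 + (T - D)/2 = -9 + (T/2 - D/2) = -9 + T/2 - D/2)
G(S) = (-3 + S)² (G(S) = (-3 + S)*(-3 + S) = (-3 + S)²)
(v(6, 7)*(2*5))*Z(G(B(1, 0))) = ((-9 + (½)*6 - ½*7)*(2*5))*(-3 + (5 + 0²))² = ((-9 + 3 - 7/2)*10)*(-3 + (5 + 0))² = (-19/2*10)*(-3 + 5)² = -95*2² = -95*4 = -380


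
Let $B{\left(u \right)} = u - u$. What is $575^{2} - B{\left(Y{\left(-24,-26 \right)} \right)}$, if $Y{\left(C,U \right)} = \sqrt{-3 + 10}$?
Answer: $330625$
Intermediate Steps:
$Y{\left(C,U \right)} = \sqrt{7}$
$B{\left(u \right)} = 0$
$575^{2} - B{\left(Y{\left(-24,-26 \right)} \right)} = 575^{2} - 0 = 330625 + 0 = 330625$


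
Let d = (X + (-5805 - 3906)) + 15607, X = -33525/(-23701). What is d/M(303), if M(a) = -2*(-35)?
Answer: 19967803/237010 ≈ 84.249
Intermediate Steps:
X = 33525/23701 (X = -33525*(-1/23701) = 33525/23701 ≈ 1.4145)
M(a) = 70
d = 139774621/23701 (d = (33525/23701 + (-5805 - 3906)) + 15607 = (33525/23701 - 9711) + 15607 = -230126886/23701 + 15607 = 139774621/23701 ≈ 5897.4)
d/M(303) = (139774621/23701)/70 = (139774621/23701)*(1/70) = 19967803/237010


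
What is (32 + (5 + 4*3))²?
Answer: 2401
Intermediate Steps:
(32 + (5 + 4*3))² = (32 + (5 + 12))² = (32 + 17)² = 49² = 2401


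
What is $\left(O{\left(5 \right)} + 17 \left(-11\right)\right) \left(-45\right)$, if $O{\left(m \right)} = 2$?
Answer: $8325$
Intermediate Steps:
$\left(O{\left(5 \right)} + 17 \left(-11\right)\right) \left(-45\right) = \left(2 + 17 \left(-11\right)\right) \left(-45\right) = \left(2 - 187\right) \left(-45\right) = \left(-185\right) \left(-45\right) = 8325$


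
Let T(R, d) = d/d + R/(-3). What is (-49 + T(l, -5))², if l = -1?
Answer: 20449/9 ≈ 2272.1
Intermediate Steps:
T(R, d) = 1 - R/3 (T(R, d) = 1 + R*(-⅓) = 1 - R/3)
(-49 + T(l, -5))² = (-49 + (1 - ⅓*(-1)))² = (-49 + (1 + ⅓))² = (-49 + 4/3)² = (-143/3)² = 20449/9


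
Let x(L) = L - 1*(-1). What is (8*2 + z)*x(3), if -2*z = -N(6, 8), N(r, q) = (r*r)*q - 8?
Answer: 624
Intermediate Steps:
N(r, q) = -8 + q*r² (N(r, q) = r²*q - 8 = q*r² - 8 = -8 + q*r²)
z = 140 (z = -(-1)*(-8 + 8*6²)/2 = -(-1)*(-8 + 8*36)/2 = -(-1)*(-8 + 288)/2 = -(-1)*280/2 = -½*(-280) = 140)
x(L) = 1 + L (x(L) = L + 1 = 1 + L)
(8*2 + z)*x(3) = (8*2 + 140)*(1 + 3) = (16 + 140)*4 = 156*4 = 624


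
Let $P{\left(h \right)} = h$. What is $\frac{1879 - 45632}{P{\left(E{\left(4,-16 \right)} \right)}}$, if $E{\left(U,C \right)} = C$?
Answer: $\frac{43753}{16} \approx 2734.6$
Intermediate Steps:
$\frac{1879 - 45632}{P{\left(E{\left(4,-16 \right)} \right)}} = \frac{1879 - 45632}{-16} = \left(1879 - 45632\right) \left(- \frac{1}{16}\right) = \left(-43753\right) \left(- \frac{1}{16}\right) = \frac{43753}{16}$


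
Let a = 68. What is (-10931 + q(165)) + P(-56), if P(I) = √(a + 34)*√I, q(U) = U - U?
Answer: -10931 + 4*I*√357 ≈ -10931.0 + 75.578*I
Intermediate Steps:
q(U) = 0
P(I) = √102*√I (P(I) = √(68 + 34)*√I = √102*√I)
(-10931 + q(165)) + P(-56) = (-10931 + 0) + √102*√(-56) = -10931 + √102*(2*I*√14) = -10931 + 4*I*√357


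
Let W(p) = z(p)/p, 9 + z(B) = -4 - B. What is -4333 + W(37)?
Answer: -160371/37 ≈ -4334.4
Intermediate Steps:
z(B) = -13 - B (z(B) = -9 + (-4 - B) = -13 - B)
W(p) = (-13 - p)/p
-4333 + W(37) = -4333 + (-13 - 1*37)/37 = -4333 + (-13 - 37)/37 = -4333 + (1/37)*(-50) = -4333 - 50/37 = -160371/37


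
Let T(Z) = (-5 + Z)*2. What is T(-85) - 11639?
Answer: -11819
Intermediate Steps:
T(Z) = -10 + 2*Z
T(-85) - 11639 = (-10 + 2*(-85)) - 11639 = (-10 - 170) - 11639 = -180 - 11639 = -11819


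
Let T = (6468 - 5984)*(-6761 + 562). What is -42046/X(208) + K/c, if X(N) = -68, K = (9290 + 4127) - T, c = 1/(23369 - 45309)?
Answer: -2248124247657/34 ≈ -6.6121e+10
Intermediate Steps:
T = -3000316 (T = 484*(-6199) = -3000316)
c = -1/21940 (c = 1/(-21940) = -1/21940 ≈ -4.5579e-5)
K = 3013733 (K = (9290 + 4127) - 1*(-3000316) = 13417 + 3000316 = 3013733)
-42046/X(208) + K/c = -42046/(-68) + 3013733/(-1/21940) = -42046*(-1/68) + 3013733*(-21940) = 21023/34 - 66121302020 = -2248124247657/34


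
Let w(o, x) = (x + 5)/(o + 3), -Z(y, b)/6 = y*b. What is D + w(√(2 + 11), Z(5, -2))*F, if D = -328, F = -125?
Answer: 23063/4 - 8125*√13/4 ≈ -1558.0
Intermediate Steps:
Z(y, b) = -6*b*y (Z(y, b) = -6*y*b = -6*b*y)
w(o, x) = (5 + x)/(3 + o)
D + w(√(2 + 11), Z(5, -2))*F = -328 + ((5 - 6*(-2)*5)/(3 + √(2 + 11)))*(-125) = -328 + ((5 + 60)/(3 + √13))*(-125) = -328 + (65/(3 + √13))*(-125) = -328 - 8125/(3 + √13)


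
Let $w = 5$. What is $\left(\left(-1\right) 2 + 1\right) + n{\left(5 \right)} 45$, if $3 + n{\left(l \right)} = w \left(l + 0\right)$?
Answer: $989$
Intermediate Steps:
$n{\left(l \right)} = -3 + 5 l$ ($n{\left(l \right)} = -3 + 5 \left(l + 0\right) = -3 + 5 l$)
$\left(\left(-1\right) 2 + 1\right) + n{\left(5 \right)} 45 = \left(\left(-1\right) 2 + 1\right) + \left(-3 + 5 \cdot 5\right) 45 = \left(-2 + 1\right) + \left(-3 + 25\right) 45 = -1 + 22 \cdot 45 = -1 + 990 = 989$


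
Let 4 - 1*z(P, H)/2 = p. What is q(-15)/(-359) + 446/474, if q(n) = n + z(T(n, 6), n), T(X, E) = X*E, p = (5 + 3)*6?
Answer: 104468/85083 ≈ 1.2278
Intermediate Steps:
p = 48 (p = 8*6 = 48)
T(X, E) = E*X
z(P, H) = -88 (z(P, H) = 8 - 2*48 = 8 - 96 = -88)
q(n) = -88 + n (q(n) = n - 88 = -88 + n)
q(-15)/(-359) + 446/474 = (-88 - 15)/(-359) + 446/474 = -103*(-1/359) + 446*(1/474) = 103/359 + 223/237 = 104468/85083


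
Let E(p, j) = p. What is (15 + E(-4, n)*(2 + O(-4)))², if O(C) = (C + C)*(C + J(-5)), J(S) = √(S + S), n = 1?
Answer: 4401 - 7744*I*√10 ≈ 4401.0 - 24489.0*I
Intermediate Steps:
J(S) = √2*√S (J(S) = √(2*S) = √2*√S)
O(C) = 2*C*(C + I*√10) (O(C) = (C + C)*(C + √2*√(-5)) = (2*C)*(C + √2*(I*√5)) = (2*C)*(C + I*√10) = 2*C*(C + I*√10))
(15 + E(-4, n)*(2 + O(-4)))² = (15 - 4*(2 + 2*(-4)*(-4 + I*√10)))² = (15 - 4*(2 + (32 - 8*I*√10)))² = (15 - 4*(34 - 8*I*√10))² = (15 + (-136 + 32*I*√10))² = (-121 + 32*I*√10)²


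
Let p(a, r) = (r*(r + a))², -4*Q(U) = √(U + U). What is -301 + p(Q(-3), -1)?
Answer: -2403/8 + I*√6/2 ≈ -300.38 + 1.2247*I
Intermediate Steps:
Q(U) = -√2*√U/4 (Q(U) = -√(U + U)/4 = -√2*√U/4)
p(a, r) = r²*(a + r)² (p(a, r) = (r*(a + r))² = r²*(a + r)²)
-301 + p(Q(-3), -1) = -301 + (-1)²*(-√2*√(-3)/4 - 1)² = -301 + 1*(-√2*I*√3/4 - 1)² = -301 + 1*(-I*√6/4 - 1)² = -301 + 1*(-1 - I*√6/4)² = -301 + (-1 - I*√6/4)²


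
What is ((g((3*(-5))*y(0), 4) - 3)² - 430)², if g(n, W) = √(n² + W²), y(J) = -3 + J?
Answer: 2697876 - 19440*√2041 ≈ 1.8196e+6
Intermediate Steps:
g(n, W) = √(W² + n²)
((g((3*(-5))*y(0), 4) - 3)² - 430)² = ((√(4² + ((3*(-5))*(-3 + 0))²) - 3)² - 430)² = ((√(16 + (-15*(-3))²) - 3)² - 430)² = ((√(16 + 45²) - 3)² - 430)² = ((√(16 + 2025) - 3)² - 430)² = ((√2041 - 3)² - 430)² = ((-3 + √2041)² - 430)² = (-430 + (-3 + √2041)²)²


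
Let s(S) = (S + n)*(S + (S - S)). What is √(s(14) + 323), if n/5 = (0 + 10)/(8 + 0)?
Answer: √2426/2 ≈ 24.627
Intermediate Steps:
n = 25/4 (n = 5*((0 + 10)/(8 + 0)) = 5*(10/8) = 5*(10*(⅛)) = 5*(5/4) = 25/4 ≈ 6.2500)
s(S) = S*(25/4 + S) (s(S) = (S + 25/4)*(S + (S - S)) = (25/4 + S)*(S + 0) = (25/4 + S)*S = S*(25/4 + S))
√(s(14) + 323) = √((¼)*14*(25 + 4*14) + 323) = √((¼)*14*(25 + 56) + 323) = √((¼)*14*81 + 323) = √(567/2 + 323) = √(1213/2) = √2426/2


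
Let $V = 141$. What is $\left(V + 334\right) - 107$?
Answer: $368$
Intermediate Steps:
$\left(V + 334\right) - 107 = \left(141 + 334\right) - 107 = 475 - 107 = 368$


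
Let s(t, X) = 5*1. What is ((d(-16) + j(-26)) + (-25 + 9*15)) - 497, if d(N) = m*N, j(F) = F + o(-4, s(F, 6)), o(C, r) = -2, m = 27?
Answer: -847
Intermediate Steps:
s(t, X) = 5
j(F) = -2 + F (j(F) = F - 2 = -2 + F)
d(N) = 27*N
((d(-16) + j(-26)) + (-25 + 9*15)) - 497 = ((27*(-16) + (-2 - 26)) + (-25 + 9*15)) - 497 = ((-432 - 28) + (-25 + 135)) - 497 = (-460 + 110) - 497 = -350 - 497 = -847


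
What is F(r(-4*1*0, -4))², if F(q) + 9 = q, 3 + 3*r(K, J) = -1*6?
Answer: 144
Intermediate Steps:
r(K, J) = -3 (r(K, J) = -1 + (-1*6)/3 = -1 + (⅓)*(-6) = -1 - 2 = -3)
F(q) = -9 + q
F(r(-4*1*0, -4))² = (-9 - 3)² = (-12)² = 144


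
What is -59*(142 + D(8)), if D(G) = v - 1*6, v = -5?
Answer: -7729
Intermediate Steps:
D(G) = -11 (D(G) = -5 - 1*6 = -5 - 6 = -11)
-59*(142 + D(8)) = -59*(142 - 11) = -59*131 = -7729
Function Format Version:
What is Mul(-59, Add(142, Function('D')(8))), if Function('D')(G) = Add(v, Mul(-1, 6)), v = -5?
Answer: -7729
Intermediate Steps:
Function('D')(G) = -11 (Function('D')(G) = Add(-5, Mul(-1, 6)) = Add(-5, -6) = -11)
Mul(-59, Add(142, Function('D')(8))) = Mul(-59, Add(142, -11)) = Mul(-59, 131) = -7729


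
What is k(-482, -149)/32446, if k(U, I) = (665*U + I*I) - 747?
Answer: -149538/16223 ≈ -9.2177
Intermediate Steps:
k(U, I) = -747 + I² + 665*U (k(U, I) = (665*U + I²) - 747 = (I² + 665*U) - 747 = -747 + I² + 665*U)
k(-482, -149)/32446 = (-747 + (-149)² + 665*(-482))/32446 = (-747 + 22201 - 320530)*(1/32446) = -299076*1/32446 = -149538/16223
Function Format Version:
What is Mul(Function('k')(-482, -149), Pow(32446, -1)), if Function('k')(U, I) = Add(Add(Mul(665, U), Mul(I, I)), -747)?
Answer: Rational(-149538, 16223) ≈ -9.2177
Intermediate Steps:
Function('k')(U, I) = Add(-747, Pow(I, 2), Mul(665, U)) (Function('k')(U, I) = Add(Add(Mul(665, U), Pow(I, 2)), -747) = Add(Add(Pow(I, 2), Mul(665, U)), -747) = Add(-747, Pow(I, 2), Mul(665, U)))
Mul(Function('k')(-482, -149), Pow(32446, -1)) = Mul(Add(-747, Pow(-149, 2), Mul(665, -482)), Pow(32446, -1)) = Mul(Add(-747, 22201, -320530), Rational(1, 32446)) = Mul(-299076, Rational(1, 32446)) = Rational(-149538, 16223)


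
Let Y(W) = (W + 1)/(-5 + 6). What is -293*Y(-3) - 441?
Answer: 145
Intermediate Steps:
Y(W) = 1 + W (Y(W) = (1 + W)/1 = (1 + W)*1 = 1 + W)
-293*Y(-3) - 441 = -293*(1 - 3) - 441 = -293*(-2) - 441 = 586 - 441 = 145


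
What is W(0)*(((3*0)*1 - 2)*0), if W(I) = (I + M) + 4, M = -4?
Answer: 0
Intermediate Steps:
W(I) = I (W(I) = (I - 4) + 4 = (-4 + I) + 4 = I)
W(0)*(((3*0)*1 - 2)*0) = 0*(((3*0)*1 - 2)*0) = 0*((0*1 - 2)*0) = 0*((0 - 2)*0) = 0*(-2*0) = 0*0 = 0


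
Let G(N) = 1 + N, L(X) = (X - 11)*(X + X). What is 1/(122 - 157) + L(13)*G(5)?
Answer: 10919/35 ≈ 311.97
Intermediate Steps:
L(X) = 2*X*(-11 + X) (L(X) = (-11 + X)*(2*X) = 2*X*(-11 + X))
1/(122 - 157) + L(13)*G(5) = 1/(122 - 157) + (2*13*(-11 + 13))*(1 + 5) = 1/(-35) + (2*13*2)*6 = -1/35 + 52*6 = -1/35 + 312 = 10919/35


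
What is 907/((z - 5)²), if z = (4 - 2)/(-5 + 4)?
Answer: 907/49 ≈ 18.510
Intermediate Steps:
z = -2 (z = 2/(-1) = 2*(-1) = -2)
907/((z - 5)²) = 907/((-2 - 5)²) = 907/((-7)²) = 907/49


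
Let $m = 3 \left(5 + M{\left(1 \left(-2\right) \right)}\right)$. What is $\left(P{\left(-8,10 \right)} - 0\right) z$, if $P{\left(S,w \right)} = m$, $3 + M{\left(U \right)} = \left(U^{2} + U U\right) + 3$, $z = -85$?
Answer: $-3315$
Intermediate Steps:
$M{\left(U \right)} = 2 U^{2}$ ($M{\left(U \right)} = -3 + \left(\left(U^{2} + U U\right) + 3\right) = -3 + \left(\left(U^{2} + U^{2}\right) + 3\right) = -3 + \left(2 U^{2} + 3\right) = -3 + \left(3 + 2 U^{2}\right) = 2 U^{2}$)
$m = 39$ ($m = 3 \left(5 + 2 \left(1 \left(-2\right)\right)^{2}\right) = 3 \left(5 + 2 \left(-2\right)^{2}\right) = 3 \left(5 + 2 \cdot 4\right) = 3 \left(5 + 8\right) = 3 \cdot 13 = 39$)
$P{\left(S,w \right)} = 39$
$\left(P{\left(-8,10 \right)} - 0\right) z = \left(39 - 0\right) \left(-85\right) = \left(39 + 0\right) \left(-85\right) = 39 \left(-85\right) = -3315$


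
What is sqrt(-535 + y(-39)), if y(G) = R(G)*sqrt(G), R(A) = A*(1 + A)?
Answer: sqrt(-535 + 1482*I*sqrt(39)) ≈ 66.089 + 70.02*I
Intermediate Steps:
y(G) = G**(3/2)*(1 + G) (y(G) = (G*(1 + G))*sqrt(G) = G**(3/2)*(1 + G))
sqrt(-535 + y(-39)) = sqrt(-535 + (-39)**(3/2)*(1 - 39)) = sqrt(-535 - 39*I*sqrt(39)*(-38)) = sqrt(-535 + 1482*I*sqrt(39))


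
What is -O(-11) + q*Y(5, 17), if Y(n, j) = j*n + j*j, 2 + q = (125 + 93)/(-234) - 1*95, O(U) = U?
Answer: -4284005/117 ≈ -36615.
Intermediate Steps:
q = -11458/117 (q = -2 + ((125 + 93)/(-234) - 1*95) = -2 + (218*(-1/234) - 95) = -2 + (-109/117 - 95) = -2 - 11224/117 = -11458/117 ≈ -97.932)
Y(n, j) = j**2 + j*n (Y(n, j) = j*n + j**2 = j**2 + j*n)
-O(-11) + q*Y(5, 17) = -1*(-11) - 194786*(17 + 5)/117 = 11 - 194786*22/117 = 11 - 11458/117*374 = 11 - 4285292/117 = -4284005/117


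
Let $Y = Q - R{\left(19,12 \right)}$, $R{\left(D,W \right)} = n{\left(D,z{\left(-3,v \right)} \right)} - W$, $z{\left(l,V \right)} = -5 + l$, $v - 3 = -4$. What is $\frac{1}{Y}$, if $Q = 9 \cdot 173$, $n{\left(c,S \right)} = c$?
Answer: $\frac{1}{1550} \approx 0.00064516$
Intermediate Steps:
$v = -1$ ($v = 3 - 4 = -1$)
$R{\left(D,W \right)} = D - W$
$Q = 1557$
$Y = 1550$ ($Y = 1557 - \left(19 - 12\right) = 1557 - 7 = 1550$)
$\frac{1}{Y} = \frac{1}{1550}$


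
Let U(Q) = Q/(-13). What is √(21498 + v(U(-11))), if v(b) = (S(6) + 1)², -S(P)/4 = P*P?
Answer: √41947 ≈ 204.81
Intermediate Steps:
S(P) = -4*P² (S(P) = -4*P*P = -4*P²)
U(Q) = -Q/13 (U(Q) = Q*(-1/13) = -Q/13)
v(b) = 20449 (v(b) = (-4*6² + 1)² = (-4*36 + 1)² = (-144 + 1)² = (-143)² = 20449)
√(21498 + v(U(-11))) = √(21498 + 20449) = √41947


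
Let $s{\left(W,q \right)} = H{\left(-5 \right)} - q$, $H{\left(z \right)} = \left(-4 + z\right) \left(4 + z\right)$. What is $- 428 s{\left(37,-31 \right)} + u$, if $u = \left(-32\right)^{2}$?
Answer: $-16096$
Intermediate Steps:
$u = 1024$
$s{\left(W,q \right)} = 9 - q$ ($s{\left(W,q \right)} = \left(-16 + \left(-5\right)^{2}\right) - q = \left(-16 + 25\right) - q = 9 - q$)
$- 428 s{\left(37,-31 \right)} + u = - 428 \left(9 - -31\right) + 1024 = - 428 \left(9 + 31\right) + 1024 = \left(-428\right) 40 + 1024 = -17120 + 1024 = -16096$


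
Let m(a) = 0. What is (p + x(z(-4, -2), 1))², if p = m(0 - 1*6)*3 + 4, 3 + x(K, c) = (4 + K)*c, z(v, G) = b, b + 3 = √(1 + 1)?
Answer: (2 + √2)² ≈ 11.657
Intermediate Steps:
b = -3 + √2 (b = -3 + √(1 + 1) = -3 + √2 ≈ -1.5858)
z(v, G) = -3 + √2
x(K, c) = -3 + c*(4 + K) (x(K, c) = -3 + (4 + K)*c = -3 + c*(4 + K))
p = 4 (p = 0*3 + 4 = 0 + 4 = 4)
(p + x(z(-4, -2), 1))² = (4 + (-3 + 4*1 + (-3 + √2)*1))² = (4 + (-3 + 4 + (-3 + √2)))² = (4 + (-2 + √2))² = (2 + √2)²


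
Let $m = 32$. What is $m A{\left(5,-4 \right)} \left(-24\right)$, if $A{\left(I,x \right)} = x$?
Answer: $3072$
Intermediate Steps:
$m A{\left(5,-4 \right)} \left(-24\right) = 32 \left(-4\right) \left(-24\right) = \left(-128\right) \left(-24\right) = 3072$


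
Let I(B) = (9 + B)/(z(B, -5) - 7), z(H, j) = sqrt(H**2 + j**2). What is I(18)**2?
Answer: 729/(7 - sqrt(349))**2 ≈ 5.3423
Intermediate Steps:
I(B) = (9 + B)/(-7 + sqrt(25 + B**2)) (I(B) = (9 + B)/(sqrt(B**2 + (-5)**2) - 7) = (9 + B)/(sqrt(B**2 + 25) - 7) = (9 + B)/(sqrt(25 + B**2) - 7) = (9 + B)/(-7 + sqrt(25 + B**2)))
I(18)**2 = ((9 + 18)/(-7 + sqrt(25 + 18**2)))**2 = (27/(-7 + sqrt(25 + 324)))**2 = (27/(-7 + sqrt(349)))**2 = 729/(-7 + sqrt(349))**2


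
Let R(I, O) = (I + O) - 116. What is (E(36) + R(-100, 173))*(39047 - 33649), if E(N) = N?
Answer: -37786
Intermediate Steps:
R(I, O) = -116 + I + O
(E(36) + R(-100, 173))*(39047 - 33649) = (36 + (-116 - 100 + 173))*(39047 - 33649) = (36 - 43)*5398 = -7*5398 = -37786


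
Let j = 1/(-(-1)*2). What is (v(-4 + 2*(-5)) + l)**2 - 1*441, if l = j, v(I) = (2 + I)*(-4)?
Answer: 7645/4 ≈ 1911.3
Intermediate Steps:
v(I) = -8 - 4*I
j = 1/2 (j = 1/(-1*(-2)) = 1/2 ≈ 0.50000)
l = 1/2 ≈ 0.50000
(v(-4 + 2*(-5)) + l)**2 - 1*441 = ((-8 - 4*(-4 + 2*(-5))) + 1/2)**2 - 1*441 = ((-8 - 4*(-4 - 10)) + 1/2)**2 - 441 = ((-8 - 4*(-14)) + 1/2)**2 - 441 = ((-8 + 56) + 1/2)**2 - 441 = (48 + 1/2)**2 - 441 = (97/2)**2 - 441 = 9409/4 - 441 = 7645/4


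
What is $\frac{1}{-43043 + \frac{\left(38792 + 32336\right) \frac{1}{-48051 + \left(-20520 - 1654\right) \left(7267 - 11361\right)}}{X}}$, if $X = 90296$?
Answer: $- \frac{1024095526535}{44080143748637114} \approx -2.3233 \cdot 10^{-5}$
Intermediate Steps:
$\frac{1}{-43043 + \frac{\left(38792 + 32336\right) \frac{1}{-48051 + \left(-20520 - 1654\right) \left(7267 - 11361\right)}}{X}} = \frac{1}{-43043 + \frac{\left(38792 + 32336\right) \frac{1}{-48051 + \left(-20520 - 1654\right) \left(7267 - 11361\right)}}{90296}} = \frac{1}{-43043 + \frac{71128}{-48051 - -90780356} \cdot \frac{1}{90296}} = \frac{1}{-43043 + \frac{71128}{-48051 + 90780356} \cdot \frac{1}{90296}} = \frac{1}{-43043 + \frac{71128}{90732305} \cdot \frac{1}{90296}} = \frac{1}{-43043 + \frac{8891}{1024095526535}} = \frac{1}{- \frac{44080143748637114}{1024095526535}} = - \frac{1024095526535}{44080143748637114}$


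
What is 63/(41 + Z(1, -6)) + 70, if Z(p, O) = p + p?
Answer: 3073/43 ≈ 71.465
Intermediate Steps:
Z(p, O) = 2*p
63/(41 + Z(1, -6)) + 70 = 63/(41 + 2*1) + 70 = 63/(41 + 2) + 70 = 63/43 + 70 = 3073/43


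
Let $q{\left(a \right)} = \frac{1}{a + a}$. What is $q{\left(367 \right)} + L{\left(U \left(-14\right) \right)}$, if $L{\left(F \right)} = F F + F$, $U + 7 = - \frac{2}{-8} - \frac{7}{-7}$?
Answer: $\frac{9631183}{1468} \approx 6560.8$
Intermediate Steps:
$q{\left(a \right)} = \frac{1}{2 a}$
$U = - \frac{23}{4}$ ($U = -7 - \left(-1 - \frac{1}{4}\right) = -7 - - \frac{5}{4} = -7 + \left(\frac{1}{4} + 1\right) = -7 + \frac{5}{4} = - \frac{23}{4} \approx -5.75$)
$L{\left(F \right)} = F + F^{2}$ ($L{\left(F \right)} = F^{2} + F = F + F^{2}$)
$q{\left(367 \right)} + L{\left(U \left(-14\right) \right)} = \frac{1}{2 \cdot 367} + \left(- \frac{23}{4}\right) \left(-14\right) \left(1 - - \frac{161}{2}\right) = \frac{1}{2} \cdot \frac{1}{367} + \frac{161 \left(1 + \frac{161}{2}\right)}{2} = \frac{1}{734} + \frac{161}{2} \cdot \frac{163}{2} = \frac{1}{734} + \frac{26243}{4} = \frac{9631183}{1468}$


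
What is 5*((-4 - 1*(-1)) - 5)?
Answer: -40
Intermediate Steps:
5*((-4 - 1*(-1)) - 5) = 5*((-4 + 1) - 5) = 5*(-3 - 5) = 5*(-8) = -40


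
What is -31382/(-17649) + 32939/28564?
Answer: 39938807/13625028 ≈ 2.9313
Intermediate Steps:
-31382/(-17649) + 32939/28564 = -31382*(-1/17649) + 32939*(1/28564) = 31382/17649 + 32939/28564 = 39938807/13625028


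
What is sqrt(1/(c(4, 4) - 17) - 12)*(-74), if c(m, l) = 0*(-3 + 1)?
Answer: -74*I*sqrt(3485)/17 ≈ -256.97*I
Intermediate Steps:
c(m, l) = 0 (c(m, l) = 0*(-2) = 0)
sqrt(1/(c(4, 4) - 17) - 12)*(-74) = sqrt(1/(0 - 17) - 12)*(-74) = sqrt(1/(-17) - 12)*(-74) = sqrt(-1/17 - 12)*(-74) = sqrt(-205/17)*(-74) = (I*sqrt(3485)/17)*(-74) = -74*I*sqrt(3485)/17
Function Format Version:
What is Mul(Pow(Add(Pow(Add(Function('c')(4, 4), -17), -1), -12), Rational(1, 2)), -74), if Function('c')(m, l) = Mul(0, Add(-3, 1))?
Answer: Mul(Rational(-74, 17), I, Pow(3485, Rational(1, 2))) ≈ Mul(-256.97, I)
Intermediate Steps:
Function('c')(m, l) = 0 (Function('c')(m, l) = Mul(0, -2) = 0)
Mul(Pow(Add(Pow(Add(Function('c')(4, 4), -17), -1), -12), Rational(1, 2)), -74) = Mul(Pow(Add(Pow(Add(0, -17), -1), -12), Rational(1, 2)), -74) = Mul(Pow(Add(Pow(-17, -1), -12), Rational(1, 2)), -74) = Mul(Pow(Add(Rational(-1, 17), -12), Rational(1, 2)), -74) = Mul(Pow(Rational(-205, 17), Rational(1, 2)), -74) = Mul(Mul(Rational(1, 17), I, Pow(3485, Rational(1, 2))), -74) = Mul(Rational(-74, 17), I, Pow(3485, Rational(1, 2)))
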